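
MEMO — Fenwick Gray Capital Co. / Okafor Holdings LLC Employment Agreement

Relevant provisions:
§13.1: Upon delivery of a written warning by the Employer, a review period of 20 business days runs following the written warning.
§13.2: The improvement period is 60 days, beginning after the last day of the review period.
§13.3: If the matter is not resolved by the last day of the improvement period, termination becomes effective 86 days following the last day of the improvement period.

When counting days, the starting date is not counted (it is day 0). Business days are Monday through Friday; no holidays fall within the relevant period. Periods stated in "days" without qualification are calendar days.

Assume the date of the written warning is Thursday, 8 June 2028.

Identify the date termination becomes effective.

From Thursday, 8 June 2028, 20 business days (Jun 9, Jun 12, Jun 13, Jun 14, …, Jul 4, Jul 5, Jul 6, skipping weekends) brings us to Thursday, 6 July 2028, which is the last day of the review period.
Adding 60 calendar days to 6 July 2028 gives 4 September 2028, which is the last day of the improvement period.
The date termination becomes effective: 86 calendar days after 4 September 2028 is 29 November 2028.

29 November 2028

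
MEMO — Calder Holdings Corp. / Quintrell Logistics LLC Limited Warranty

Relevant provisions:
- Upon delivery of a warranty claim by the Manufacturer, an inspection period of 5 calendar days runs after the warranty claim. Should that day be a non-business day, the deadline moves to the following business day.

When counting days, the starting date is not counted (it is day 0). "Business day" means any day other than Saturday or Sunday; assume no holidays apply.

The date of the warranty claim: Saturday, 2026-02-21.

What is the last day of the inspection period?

2026-02-26

Adding 5 calendar days to 2026-02-21 gives 2026-02-26, which is the last day of the inspection period. 2026-02-26 is a Thursday, so no roll-forward applies.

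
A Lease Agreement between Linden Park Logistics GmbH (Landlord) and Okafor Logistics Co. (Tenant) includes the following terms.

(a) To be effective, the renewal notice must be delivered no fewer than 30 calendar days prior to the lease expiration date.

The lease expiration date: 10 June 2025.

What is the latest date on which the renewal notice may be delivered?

Counting back 30 calendar days from 10 June 2025 gives 11 May 2025.

11 May 2025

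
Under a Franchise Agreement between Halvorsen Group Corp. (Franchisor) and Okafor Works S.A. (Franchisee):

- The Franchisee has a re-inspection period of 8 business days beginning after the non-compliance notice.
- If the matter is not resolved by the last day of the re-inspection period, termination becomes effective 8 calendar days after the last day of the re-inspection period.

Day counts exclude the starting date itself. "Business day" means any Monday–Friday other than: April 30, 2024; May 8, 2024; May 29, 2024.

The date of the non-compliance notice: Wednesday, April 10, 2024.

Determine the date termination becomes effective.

April 30, 2024

The last day of the re-inspection period: counting 8 business days from Wednesday, April 10, 2024 (Apr 11, Apr 12, Apr 15, Apr 16, Apr 17, Apr 18, Apr 19, Apr 22, skipping weekends) reaches Monday, April 22, 2024.
Adding 8 calendar days to April 22, 2024 gives April 30, 2024, which is the date termination becomes effective.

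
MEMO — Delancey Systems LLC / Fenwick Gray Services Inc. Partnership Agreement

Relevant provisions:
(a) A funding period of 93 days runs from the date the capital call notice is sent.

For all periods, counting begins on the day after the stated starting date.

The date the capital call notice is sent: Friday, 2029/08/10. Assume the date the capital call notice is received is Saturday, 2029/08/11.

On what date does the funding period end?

2029/11/11

The last day of the funding period: 93 calendar days after 2029/08/10 is 2029/11/11.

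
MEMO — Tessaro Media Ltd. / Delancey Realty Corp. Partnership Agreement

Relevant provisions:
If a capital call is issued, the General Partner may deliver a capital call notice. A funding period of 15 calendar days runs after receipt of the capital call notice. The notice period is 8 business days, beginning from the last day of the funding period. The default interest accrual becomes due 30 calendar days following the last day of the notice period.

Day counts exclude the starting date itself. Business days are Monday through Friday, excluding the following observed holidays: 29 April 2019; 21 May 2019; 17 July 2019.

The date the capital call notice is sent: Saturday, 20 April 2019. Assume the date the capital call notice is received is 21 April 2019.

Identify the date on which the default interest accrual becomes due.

15 June 2019

Adding 15 calendar days to 21 April 2019 gives 6 May 2019, which is the last day of the funding period.
The last day of the notice period: counting 8 business days from Monday, 6 May 2019 (May 7, May 8, May 9, May 10, May 13, May 14, May 15, May 16, skipping weekends) reaches Thursday, 16 May 2019.
The date on which the default interest accrual becomes due: 30 calendar days after 16 May 2019 is 15 June 2019.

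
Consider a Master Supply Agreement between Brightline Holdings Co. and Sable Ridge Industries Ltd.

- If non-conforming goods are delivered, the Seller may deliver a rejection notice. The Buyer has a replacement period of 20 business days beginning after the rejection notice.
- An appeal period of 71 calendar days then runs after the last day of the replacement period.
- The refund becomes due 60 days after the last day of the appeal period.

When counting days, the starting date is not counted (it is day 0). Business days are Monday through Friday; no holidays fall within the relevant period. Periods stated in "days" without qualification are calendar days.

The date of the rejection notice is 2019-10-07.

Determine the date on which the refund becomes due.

From Monday, 2019-10-07, 20 business days (Oct 8, Oct 9, Oct 10, Oct 11, …, Oct 31, Nov 1, Nov 4, skipping weekends) brings us to Monday, 2019-11-04, which is the last day of the replacement period.
Adding 71 calendar days to 2019-11-04 gives 2020-01-14, which is the last day of the appeal period.
The date on which the refund becomes due: 2020-01-14 + 60 days = 2020-03-14.

2020-03-14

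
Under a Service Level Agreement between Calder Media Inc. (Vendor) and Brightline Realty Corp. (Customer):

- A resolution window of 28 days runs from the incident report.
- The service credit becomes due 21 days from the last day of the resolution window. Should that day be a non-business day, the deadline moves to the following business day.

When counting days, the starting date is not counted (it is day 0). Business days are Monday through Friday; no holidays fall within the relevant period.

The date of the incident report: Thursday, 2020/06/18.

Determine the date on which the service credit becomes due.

The last day of the resolution window: 2020/06/18 + 28 days = 2020/07/16.
The date on which the service credit becomes due: 21 calendar days after 2020/07/16 is 2020/08/06. 2020/08/06 is a Thursday, so no roll-forward applies.

2020/08/06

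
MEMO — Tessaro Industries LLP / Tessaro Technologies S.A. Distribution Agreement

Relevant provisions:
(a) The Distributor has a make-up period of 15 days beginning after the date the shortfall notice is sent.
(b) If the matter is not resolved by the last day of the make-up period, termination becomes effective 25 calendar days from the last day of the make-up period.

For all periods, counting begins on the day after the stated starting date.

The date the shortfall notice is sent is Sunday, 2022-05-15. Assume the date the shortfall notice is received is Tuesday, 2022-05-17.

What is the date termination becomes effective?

Adding 15 calendar days to 2022-05-15 gives 2022-05-30, which is the last day of the make-up period.
The date termination becomes effective: 2022-05-30 + 25 days = 2022-06-24.

2022-06-24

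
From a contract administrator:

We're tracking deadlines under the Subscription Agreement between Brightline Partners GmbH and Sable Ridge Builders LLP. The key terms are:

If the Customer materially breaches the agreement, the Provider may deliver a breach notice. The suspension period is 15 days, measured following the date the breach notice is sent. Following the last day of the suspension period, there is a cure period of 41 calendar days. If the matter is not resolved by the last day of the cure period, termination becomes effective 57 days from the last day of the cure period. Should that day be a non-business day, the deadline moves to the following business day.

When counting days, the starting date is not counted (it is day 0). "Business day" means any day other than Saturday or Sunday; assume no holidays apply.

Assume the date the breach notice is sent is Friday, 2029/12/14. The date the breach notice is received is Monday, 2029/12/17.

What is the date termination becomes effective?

The last day of the suspension period: 15 calendar days after 2029/12/14 is 2029/12/29.
Adding 41 calendar days to 2029/12/29 gives 2030/02/08, which is the last day of the cure period.
Adding 57 calendar days to 2030/02/08 gives 2030/04/06, which is the date termination becomes effective. That falls on a Saturday, so it rolls to the next business day, Monday, 2030/04/08.

2030/04/08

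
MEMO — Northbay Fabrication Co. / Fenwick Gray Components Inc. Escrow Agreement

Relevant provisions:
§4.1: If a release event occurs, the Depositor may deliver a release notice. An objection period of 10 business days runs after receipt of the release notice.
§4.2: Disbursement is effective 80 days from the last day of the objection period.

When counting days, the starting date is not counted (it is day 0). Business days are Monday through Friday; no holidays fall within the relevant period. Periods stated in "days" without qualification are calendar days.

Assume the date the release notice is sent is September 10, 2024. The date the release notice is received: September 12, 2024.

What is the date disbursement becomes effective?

December 15, 2024

The last day of the objection period: counting 10 business days from Thursday, September 12, 2024 (Sep 13, Sep 16, Sep 17, Sep 18, Sep 19, Sep 20, Sep 23, Sep 24, Sep 25, Sep 26, skipping weekends) reaches Thursday, September 26, 2024.
Adding 80 calendar days to September 26, 2024 gives December 15, 2024, which is the date disbursement becomes effective.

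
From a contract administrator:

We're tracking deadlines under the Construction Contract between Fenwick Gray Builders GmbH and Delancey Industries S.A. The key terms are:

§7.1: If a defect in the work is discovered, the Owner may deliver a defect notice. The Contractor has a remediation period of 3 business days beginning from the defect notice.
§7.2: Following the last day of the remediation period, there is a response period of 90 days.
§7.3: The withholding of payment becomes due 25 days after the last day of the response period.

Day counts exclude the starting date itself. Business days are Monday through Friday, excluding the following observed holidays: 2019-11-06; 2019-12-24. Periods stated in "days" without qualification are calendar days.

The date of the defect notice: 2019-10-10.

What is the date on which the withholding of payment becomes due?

2020-02-07

The last day of the remediation period: counting 3 business days from Thursday, 2019-10-10 (Oct 11, Oct 14, Oct 15, skipping weekends) reaches Tuesday, 2019-10-15.
The last day of the response period: 90 calendar days after 2019-10-15 is 2020-01-13.
Adding 25 calendar days to 2020-01-13 gives 2020-02-07, which is the date on which the withholding of payment becomes due.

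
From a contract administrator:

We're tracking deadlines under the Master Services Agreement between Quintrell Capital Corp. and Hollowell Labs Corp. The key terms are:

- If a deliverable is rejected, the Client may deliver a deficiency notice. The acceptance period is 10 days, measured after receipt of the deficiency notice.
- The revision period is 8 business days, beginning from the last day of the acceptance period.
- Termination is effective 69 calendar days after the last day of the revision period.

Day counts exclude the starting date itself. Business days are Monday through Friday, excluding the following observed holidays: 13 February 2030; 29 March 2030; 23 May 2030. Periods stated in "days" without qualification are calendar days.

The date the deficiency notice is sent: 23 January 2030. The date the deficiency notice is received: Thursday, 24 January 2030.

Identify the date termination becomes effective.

The last day of the acceptance period: 24 January 2030 + 10 days = 3 February 2030.
From Sunday, 3 February 2030, 8 business days (Feb 4, Feb 5, Feb 6, Feb 7, Feb 8, Feb 11, Feb 12, Feb 14, skipping weekends and the listed holiday on Feb 13) brings us to Thursday, 14 February 2030, which is the last day of the revision period.
Adding 69 calendar days to 14 February 2030 gives 24 April 2030, which is the date termination becomes effective.

24 April 2030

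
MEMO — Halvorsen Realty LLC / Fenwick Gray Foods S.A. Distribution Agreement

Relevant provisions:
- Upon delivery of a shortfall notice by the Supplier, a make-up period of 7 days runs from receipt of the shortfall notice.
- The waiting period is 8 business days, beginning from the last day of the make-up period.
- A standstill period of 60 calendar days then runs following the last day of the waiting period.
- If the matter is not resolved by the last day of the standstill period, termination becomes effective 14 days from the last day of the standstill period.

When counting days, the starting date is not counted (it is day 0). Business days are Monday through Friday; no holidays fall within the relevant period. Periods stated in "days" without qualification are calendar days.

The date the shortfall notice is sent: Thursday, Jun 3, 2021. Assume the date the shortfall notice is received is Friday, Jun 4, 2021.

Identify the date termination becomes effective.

Adding 7 calendar days to Jun 4, 2021 gives Jun 11, 2021, which is the last day of the make-up period.
From Friday, Jun 11, 2021, 8 business days (Jun 14, Jun 15, Jun 16, Jun 17, Jun 18, Jun 21, Jun 22, Jun 23, skipping weekends) brings us to Wednesday, Jun 23, 2021, which is the last day of the waiting period.
Adding 60 calendar days to Jun 23, 2021 gives Aug 22, 2021, which is the last day of the standstill period.
The date termination becomes effective: 14 calendar days after Aug 22, 2021 is Sep 5, 2021.

Sep 5, 2021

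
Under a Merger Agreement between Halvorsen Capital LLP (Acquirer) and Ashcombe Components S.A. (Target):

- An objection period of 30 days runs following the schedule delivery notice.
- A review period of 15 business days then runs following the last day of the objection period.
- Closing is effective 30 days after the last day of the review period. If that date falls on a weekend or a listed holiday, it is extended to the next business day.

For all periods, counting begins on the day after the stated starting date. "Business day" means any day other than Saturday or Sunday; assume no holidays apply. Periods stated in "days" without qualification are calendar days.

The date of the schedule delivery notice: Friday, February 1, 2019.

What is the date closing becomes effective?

The last day of the objection period: 30 calendar days after February 1, 2019 is March 3, 2019.
From Sunday, March 3, 2019, 15 business days (Mar 4, Mar 5, Mar 6, Mar 7, …, Mar 20, Mar 21, Mar 22, skipping weekends) brings us to Friday, March 22, 2019, which is the last day of the review period.
The date closing becomes effective: March 22, 2019 + 30 days = April 21, 2019. That falls on a Sunday, so it rolls to the next business day, Monday, April 22, 2019.

April 22, 2019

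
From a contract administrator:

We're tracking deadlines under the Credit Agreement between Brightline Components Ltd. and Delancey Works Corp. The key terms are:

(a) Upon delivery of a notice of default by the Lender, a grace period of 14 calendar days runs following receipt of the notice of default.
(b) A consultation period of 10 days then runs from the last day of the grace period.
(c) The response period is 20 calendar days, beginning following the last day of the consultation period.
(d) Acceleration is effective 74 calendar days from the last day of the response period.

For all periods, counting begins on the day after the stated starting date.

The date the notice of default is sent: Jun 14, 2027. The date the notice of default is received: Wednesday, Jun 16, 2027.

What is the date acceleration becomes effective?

The last day of the grace period: 14 calendar days after Jun 16, 2027 is Jun 30, 2027.
The last day of the consultation period: 10 calendar days after Jun 30, 2027 is Jul 10, 2027.
The last day of the response period: Jul 10, 2027 + 20 days = Jul 30, 2027.
Adding 74 calendar days to Jul 30, 2027 gives Oct 12, 2027, which is the date acceleration becomes effective.

Oct 12, 2027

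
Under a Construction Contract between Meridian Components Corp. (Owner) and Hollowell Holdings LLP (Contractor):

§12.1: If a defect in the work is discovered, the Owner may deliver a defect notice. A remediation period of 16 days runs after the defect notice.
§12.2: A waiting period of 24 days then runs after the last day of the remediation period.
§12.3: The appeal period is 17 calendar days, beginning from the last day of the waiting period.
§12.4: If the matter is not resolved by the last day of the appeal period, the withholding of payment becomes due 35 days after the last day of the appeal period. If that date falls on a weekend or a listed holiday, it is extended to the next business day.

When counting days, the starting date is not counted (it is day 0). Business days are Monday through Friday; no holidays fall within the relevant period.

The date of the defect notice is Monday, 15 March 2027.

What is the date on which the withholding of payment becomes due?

Adding 16 calendar days to 15 March 2027 gives 31 March 2027, which is the last day of the remediation period.
The last day of the waiting period: 31 March 2027 + 24 days = 24 April 2027.
The last day of the appeal period: 24 April 2027 + 17 days = 11 May 2027.
The date on which the withholding of payment becomes due: 11 May 2027 + 35 days = 15 June 2027. 15 June 2027 is a Tuesday, so no roll-forward applies.

15 June 2027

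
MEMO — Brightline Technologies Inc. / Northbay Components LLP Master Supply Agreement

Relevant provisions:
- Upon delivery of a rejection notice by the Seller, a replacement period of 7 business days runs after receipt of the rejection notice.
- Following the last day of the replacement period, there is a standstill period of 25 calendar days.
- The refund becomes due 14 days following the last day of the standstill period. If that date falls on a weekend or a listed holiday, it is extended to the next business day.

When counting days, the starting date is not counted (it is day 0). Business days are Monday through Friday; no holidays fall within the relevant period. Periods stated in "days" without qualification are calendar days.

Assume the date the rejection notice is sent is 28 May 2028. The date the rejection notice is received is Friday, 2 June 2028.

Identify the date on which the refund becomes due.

From Friday, 2 June 2028, 7 business days (Jun 5, Jun 6, Jun 7, Jun 8, Jun 9, Jun 12, Jun 13, skipping weekends) brings us to Tuesday, 13 June 2028, which is the last day of the replacement period.
The last day of the standstill period: 25 calendar days after 13 June 2028 is 8 July 2028.
The date on which the refund becomes due: 14 calendar days after 8 July 2028 is 22 July 2028. That falls on a Saturday, so it rolls to the next business day, Monday, 24 July 2028.

24 July 2028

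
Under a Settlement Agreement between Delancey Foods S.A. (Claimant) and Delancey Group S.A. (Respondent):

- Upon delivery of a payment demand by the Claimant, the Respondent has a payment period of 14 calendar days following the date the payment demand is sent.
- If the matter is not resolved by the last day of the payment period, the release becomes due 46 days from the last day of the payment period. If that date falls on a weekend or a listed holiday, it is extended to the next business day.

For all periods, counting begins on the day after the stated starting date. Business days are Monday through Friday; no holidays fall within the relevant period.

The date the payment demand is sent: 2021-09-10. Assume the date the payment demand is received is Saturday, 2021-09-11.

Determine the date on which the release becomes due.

The last day of the payment period: 2021-09-10 + 14 days = 2021-09-24.
Adding 46 calendar days to 2021-09-24 gives 2021-11-09, which is the date on which the release becomes due. 2021-11-09 is a Tuesday, so no roll-forward applies.

2021-11-09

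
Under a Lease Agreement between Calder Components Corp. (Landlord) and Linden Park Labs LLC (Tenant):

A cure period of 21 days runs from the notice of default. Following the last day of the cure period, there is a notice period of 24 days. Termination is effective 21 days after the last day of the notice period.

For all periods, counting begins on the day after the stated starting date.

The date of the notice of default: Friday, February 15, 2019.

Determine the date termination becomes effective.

April 22, 2019

The last day of the cure period: February 15, 2019 + 21 days = March 8, 2019.
The last day of the notice period: 24 calendar days after March 8, 2019 is April 1, 2019.
The date termination becomes effective: 21 calendar days after April 1, 2019 is April 22, 2019.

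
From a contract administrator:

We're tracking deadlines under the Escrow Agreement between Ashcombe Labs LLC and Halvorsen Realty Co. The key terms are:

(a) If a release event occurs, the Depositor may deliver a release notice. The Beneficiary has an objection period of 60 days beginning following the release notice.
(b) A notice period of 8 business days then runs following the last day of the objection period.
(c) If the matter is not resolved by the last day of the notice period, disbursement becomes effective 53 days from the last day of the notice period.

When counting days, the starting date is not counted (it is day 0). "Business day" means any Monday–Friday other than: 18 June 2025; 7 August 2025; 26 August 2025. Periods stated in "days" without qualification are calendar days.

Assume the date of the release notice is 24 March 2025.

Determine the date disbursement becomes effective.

27 July 2025

Adding 60 calendar days to 24 March 2025 gives 23 May 2025, which is the last day of the objection period.
The last day of the notice period: counting 8 business days from Friday, 23 May 2025 (May 26, May 27, May 28, May 29, May 30, Jun 2, Jun 3, Jun 4, skipping weekends) reaches Wednesday, 4 June 2025.
The date disbursement becomes effective: 53 calendar days after 4 June 2025 is 27 July 2025.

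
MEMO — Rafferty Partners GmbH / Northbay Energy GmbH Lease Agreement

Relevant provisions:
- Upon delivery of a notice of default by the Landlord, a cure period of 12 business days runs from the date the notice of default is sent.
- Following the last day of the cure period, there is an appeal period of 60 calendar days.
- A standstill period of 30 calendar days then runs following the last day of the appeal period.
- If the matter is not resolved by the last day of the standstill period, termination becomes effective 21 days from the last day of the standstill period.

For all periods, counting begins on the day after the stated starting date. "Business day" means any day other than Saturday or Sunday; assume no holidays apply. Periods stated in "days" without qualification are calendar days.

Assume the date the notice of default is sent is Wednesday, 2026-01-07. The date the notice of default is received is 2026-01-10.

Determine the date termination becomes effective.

2026-05-14

The last day of the cure period: counting 12 business days from Wednesday, 2026-01-07 (Jan 8, Jan 9, Jan 12, Jan 13, …, Jan 21, Jan 22, Jan 23, skipping weekends) reaches Friday, 2026-01-23.
Adding 60 calendar days to 2026-01-23 gives 2026-03-24, which is the last day of the appeal period.
Adding 30 calendar days to 2026-03-24 gives 2026-04-23, which is the last day of the standstill period.
The date termination becomes effective: 21 calendar days after 2026-04-23 is 2026-05-14.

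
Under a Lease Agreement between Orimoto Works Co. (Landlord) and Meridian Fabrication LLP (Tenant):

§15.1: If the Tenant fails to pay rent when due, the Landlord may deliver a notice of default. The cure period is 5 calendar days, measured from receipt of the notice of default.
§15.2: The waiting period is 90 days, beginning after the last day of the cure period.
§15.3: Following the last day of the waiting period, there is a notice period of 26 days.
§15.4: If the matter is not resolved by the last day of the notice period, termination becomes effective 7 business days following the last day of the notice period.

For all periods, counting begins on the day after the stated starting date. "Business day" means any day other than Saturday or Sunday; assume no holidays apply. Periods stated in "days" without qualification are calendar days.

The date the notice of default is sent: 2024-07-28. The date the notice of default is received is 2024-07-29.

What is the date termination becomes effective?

2024-12-06

The last day of the cure period: 5 calendar days after 2024-07-29 is 2024-08-03.
The last day of the waiting period: 90 calendar days after 2024-08-03 is 2024-11-01.
The last day of the notice period: 2024-11-01 + 26 days = 2024-11-27.
The date termination becomes effective: counting 7 business days from Wednesday, 2024-11-27 (Nov 28, Nov 29, Dec 2, Dec 3, Dec 4, Dec 5, Dec 6, skipping weekends) reaches Friday, 2024-12-06.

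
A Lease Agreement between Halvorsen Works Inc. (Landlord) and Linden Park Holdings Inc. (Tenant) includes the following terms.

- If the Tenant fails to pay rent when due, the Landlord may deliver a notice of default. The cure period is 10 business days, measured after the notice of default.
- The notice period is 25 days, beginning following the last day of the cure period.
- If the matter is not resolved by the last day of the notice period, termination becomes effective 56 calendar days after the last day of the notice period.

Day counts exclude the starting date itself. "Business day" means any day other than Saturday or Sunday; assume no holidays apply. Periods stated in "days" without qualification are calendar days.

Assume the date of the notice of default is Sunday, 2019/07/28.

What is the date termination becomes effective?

From Sunday, 2019/07/28, 10 business days (Jul 29, Jul 30, Jul 31, Aug 1, Aug 2, Aug 5, Aug 6, Aug 7, Aug 8, Aug 9, skipping weekends) brings us to Friday, 2019/08/09, which is the last day of the cure period.
Adding 25 calendar days to 2019/08/09 gives 2019/09/03, which is the last day of the notice period.
The date termination becomes effective: 56 calendar days after 2019/09/03 is 2019/10/29.

2019/10/29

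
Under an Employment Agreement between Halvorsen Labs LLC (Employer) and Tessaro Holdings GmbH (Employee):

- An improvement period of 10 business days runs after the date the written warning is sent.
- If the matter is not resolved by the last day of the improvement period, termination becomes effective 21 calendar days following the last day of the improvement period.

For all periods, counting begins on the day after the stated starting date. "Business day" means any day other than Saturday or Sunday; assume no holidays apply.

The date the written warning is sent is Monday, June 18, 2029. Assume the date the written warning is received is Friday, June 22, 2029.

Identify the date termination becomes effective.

From Monday, June 18, 2029, 10 business days (Jun 19, Jun 20, Jun 21, Jun 22, Jun 25, Jun 26, Jun 27, Jun 28, Jun 29, Jul 2, skipping weekends) brings us to Monday, July 2, 2029, which is the last day of the improvement period.
The date termination becomes effective: July 2, 2029 + 21 days = July 23, 2029.

July 23, 2029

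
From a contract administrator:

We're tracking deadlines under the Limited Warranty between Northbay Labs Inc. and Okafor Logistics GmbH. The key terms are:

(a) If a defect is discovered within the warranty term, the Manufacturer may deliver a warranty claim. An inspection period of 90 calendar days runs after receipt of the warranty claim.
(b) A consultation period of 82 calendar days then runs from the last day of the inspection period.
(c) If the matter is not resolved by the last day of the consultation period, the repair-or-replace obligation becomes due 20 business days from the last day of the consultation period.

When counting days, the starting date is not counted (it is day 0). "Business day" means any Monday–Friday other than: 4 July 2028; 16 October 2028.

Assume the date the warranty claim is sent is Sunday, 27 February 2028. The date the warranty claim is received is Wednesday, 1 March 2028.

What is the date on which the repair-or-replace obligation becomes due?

Adding 90 calendar days to 1 March 2028 gives 30 May 2028, which is the last day of the inspection period.
The last day of the consultation period: 82 calendar days after 30 May 2028 is 20 August 2028.
The date on which the repair-or-replace obligation becomes due: counting 20 business days from Sunday, 20 August 2028 (Aug 21, Aug 22, Aug 23, Aug 24, …, Sep 13, Sep 14, Sep 15, skipping weekends) reaches Friday, 15 September 2028.

15 September 2028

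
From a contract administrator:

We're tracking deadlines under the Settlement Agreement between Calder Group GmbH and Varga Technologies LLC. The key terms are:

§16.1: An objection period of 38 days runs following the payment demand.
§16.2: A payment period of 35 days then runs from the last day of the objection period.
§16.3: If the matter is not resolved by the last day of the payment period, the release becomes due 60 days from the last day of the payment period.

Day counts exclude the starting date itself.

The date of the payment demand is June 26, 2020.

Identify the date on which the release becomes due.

The last day of the objection period: 38 calendar days after June 26, 2020 is August 3, 2020.
The last day of the payment period: August 3, 2020 + 35 days = September 7, 2020.
The date on which the release becomes due: September 7, 2020 + 60 days = November 6, 2020.

November 6, 2020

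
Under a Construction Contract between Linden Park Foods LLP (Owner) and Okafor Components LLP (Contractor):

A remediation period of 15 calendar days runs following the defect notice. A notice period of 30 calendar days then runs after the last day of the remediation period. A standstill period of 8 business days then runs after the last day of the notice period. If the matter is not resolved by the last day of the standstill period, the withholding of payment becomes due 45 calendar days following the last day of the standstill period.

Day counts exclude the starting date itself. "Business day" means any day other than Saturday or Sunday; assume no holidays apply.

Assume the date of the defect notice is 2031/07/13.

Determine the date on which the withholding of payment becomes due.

2031/10/23

The last day of the remediation period: 2031/07/13 + 15 days = 2031/07/28.
The last day of the notice period: 30 calendar days after 2031/07/28 is 2031/08/27.
From Wednesday, 2031/08/27, 8 business days (Aug 28, Aug 29, Sep 1, Sep 2, Sep 3, Sep 4, Sep 5, Sep 8, skipping weekends) brings us to Monday, 2031/09/08, which is the last day of the standstill period.
The date on which the withholding of payment becomes due: 45 calendar days after 2031/09/08 is 2031/10/23.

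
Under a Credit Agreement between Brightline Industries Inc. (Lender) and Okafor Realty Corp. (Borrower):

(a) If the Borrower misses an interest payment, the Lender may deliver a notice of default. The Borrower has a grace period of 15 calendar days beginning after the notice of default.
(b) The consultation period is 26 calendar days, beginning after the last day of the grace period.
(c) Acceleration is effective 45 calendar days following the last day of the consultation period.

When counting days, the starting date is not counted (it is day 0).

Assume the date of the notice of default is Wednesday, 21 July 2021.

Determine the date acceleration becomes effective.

The last day of the grace period: 15 calendar days after 21 July 2021 is 5 August 2021.
The last day of the consultation period: 5 August 2021 + 26 days = 31 August 2021.
The date acceleration becomes effective: 45 calendar days after 31 August 2021 is 15 October 2021.

15 October 2021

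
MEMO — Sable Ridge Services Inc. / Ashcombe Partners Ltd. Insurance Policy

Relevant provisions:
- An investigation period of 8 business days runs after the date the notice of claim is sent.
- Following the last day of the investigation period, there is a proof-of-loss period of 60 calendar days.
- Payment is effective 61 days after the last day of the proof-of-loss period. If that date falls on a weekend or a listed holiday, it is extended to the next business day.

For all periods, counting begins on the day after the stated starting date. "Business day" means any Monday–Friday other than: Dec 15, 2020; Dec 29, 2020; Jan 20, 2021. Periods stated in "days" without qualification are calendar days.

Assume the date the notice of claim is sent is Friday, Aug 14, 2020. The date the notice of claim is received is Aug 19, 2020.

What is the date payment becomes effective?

The last day of the investigation period: counting 8 business days from Friday, Aug 14, 2020 (Aug 17, Aug 18, Aug 19, Aug 20, Aug 21, Aug 24, Aug 25, Aug 26, skipping weekends) reaches Wednesday, Aug 26, 2020.
Adding 60 calendar days to Aug 26, 2020 gives Oct 25, 2020, which is the last day of the proof-of-loss period.
Adding 61 calendar days to Oct 25, 2020 gives Dec 25, 2020, which is the date payment becomes effective. Dec 25, 2020 is a Friday and is not a listed holiday, so no roll-forward applies.

Dec 25, 2020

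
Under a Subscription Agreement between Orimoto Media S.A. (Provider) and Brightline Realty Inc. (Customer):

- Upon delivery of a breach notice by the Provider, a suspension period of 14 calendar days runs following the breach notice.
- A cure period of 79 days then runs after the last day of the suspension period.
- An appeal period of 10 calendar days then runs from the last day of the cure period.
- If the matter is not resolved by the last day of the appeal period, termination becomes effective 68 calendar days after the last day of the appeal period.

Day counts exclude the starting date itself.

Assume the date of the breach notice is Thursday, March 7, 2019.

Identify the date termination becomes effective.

August 25, 2019

Adding 14 calendar days to March 7, 2019 gives March 21, 2019, which is the last day of the suspension period.
The last day of the cure period: March 21, 2019 + 79 days = June 8, 2019.
The last day of the appeal period: 10 calendar days after June 8, 2019 is June 18, 2019.
The date termination becomes effective: June 18, 2019 + 68 days = August 25, 2019.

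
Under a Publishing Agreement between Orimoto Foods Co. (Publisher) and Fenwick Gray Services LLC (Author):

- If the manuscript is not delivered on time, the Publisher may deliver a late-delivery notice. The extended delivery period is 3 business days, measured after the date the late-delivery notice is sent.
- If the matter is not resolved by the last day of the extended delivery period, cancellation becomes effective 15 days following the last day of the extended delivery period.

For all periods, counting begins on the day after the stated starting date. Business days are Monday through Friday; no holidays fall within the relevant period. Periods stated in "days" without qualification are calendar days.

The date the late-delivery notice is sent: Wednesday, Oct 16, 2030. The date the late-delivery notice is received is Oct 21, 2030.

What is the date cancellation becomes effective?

Nov 5, 2030

The last day of the extended delivery period: counting 3 business days from Wednesday, Oct 16, 2030 (Oct 17, Oct 18, Oct 21, skipping weekends) reaches Monday, Oct 21, 2030.
Adding 15 calendar days to Oct 21, 2030 gives Nov 5, 2030, which is the date cancellation becomes effective.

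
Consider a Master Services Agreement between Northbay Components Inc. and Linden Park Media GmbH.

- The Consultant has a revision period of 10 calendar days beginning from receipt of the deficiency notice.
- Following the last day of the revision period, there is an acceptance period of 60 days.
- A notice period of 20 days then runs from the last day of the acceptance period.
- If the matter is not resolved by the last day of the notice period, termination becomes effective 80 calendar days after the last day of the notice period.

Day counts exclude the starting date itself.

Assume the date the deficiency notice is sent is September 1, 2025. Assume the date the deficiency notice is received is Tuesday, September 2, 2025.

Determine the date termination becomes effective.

Adding 10 calendar days to September 2, 2025 gives September 12, 2025, which is the last day of the revision period.
Adding 60 calendar days to September 12, 2025 gives November 11, 2025, which is the last day of the acceptance period.
The last day of the notice period: November 11, 2025 + 20 days = December 1, 2025.
Adding 80 calendar days to December 1, 2025 gives February 19, 2026, which is the date termination becomes effective.

February 19, 2026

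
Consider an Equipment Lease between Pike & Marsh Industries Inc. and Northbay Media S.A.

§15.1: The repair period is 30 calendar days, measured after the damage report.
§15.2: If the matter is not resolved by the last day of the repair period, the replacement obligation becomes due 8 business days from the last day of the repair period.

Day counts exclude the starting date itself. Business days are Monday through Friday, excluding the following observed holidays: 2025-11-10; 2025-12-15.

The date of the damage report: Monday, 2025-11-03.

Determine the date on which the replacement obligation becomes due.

The last day of the repair period: 2025-11-03 + 30 days = 2025-12-03.
The date on which the replacement obligation becomes due: counting 8 business days from Wednesday, 2025-12-03 (Dec 4, Dec 5, Dec 8, Dec 9, Dec 10, Dec 11, Dec 12, Dec 16, skipping weekends and the listed holiday on Dec 15) reaches Tuesday, 2025-12-16.

2025-12-16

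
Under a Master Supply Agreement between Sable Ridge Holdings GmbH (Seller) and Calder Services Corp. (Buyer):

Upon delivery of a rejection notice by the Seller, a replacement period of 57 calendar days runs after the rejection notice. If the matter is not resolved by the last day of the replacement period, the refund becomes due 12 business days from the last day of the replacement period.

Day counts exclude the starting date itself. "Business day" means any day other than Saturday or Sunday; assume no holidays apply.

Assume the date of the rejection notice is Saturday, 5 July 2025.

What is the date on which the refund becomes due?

The last day of the replacement period: 57 calendar days after 5 July 2025 is 31 August 2025.
From Sunday, 31 August 2025, 12 business days (Sep 1, Sep 2, Sep 3, Sep 4, …, Sep 12, Sep 15, Sep 16, skipping weekends) brings us to Tuesday, 16 September 2025, which is the date on which the refund becomes due.

16 September 2025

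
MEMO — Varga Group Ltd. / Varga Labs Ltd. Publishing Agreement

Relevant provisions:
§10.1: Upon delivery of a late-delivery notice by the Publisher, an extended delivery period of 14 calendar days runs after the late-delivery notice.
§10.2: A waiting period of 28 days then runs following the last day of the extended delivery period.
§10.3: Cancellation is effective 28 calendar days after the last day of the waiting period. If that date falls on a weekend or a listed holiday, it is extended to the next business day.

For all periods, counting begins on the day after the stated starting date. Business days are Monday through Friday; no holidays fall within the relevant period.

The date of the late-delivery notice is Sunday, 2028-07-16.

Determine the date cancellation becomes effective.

The last day of the extended delivery period: 14 calendar days after 2028-07-16 is 2028-07-30.
Adding 28 calendar days to 2028-07-30 gives 2028-08-27, which is the last day of the waiting period.
The date cancellation becomes effective: 28 calendar days after 2028-08-27 is 2028-09-24. That falls on a Sunday, so it rolls to the next business day, Monday, 2028-09-25.

2028-09-25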